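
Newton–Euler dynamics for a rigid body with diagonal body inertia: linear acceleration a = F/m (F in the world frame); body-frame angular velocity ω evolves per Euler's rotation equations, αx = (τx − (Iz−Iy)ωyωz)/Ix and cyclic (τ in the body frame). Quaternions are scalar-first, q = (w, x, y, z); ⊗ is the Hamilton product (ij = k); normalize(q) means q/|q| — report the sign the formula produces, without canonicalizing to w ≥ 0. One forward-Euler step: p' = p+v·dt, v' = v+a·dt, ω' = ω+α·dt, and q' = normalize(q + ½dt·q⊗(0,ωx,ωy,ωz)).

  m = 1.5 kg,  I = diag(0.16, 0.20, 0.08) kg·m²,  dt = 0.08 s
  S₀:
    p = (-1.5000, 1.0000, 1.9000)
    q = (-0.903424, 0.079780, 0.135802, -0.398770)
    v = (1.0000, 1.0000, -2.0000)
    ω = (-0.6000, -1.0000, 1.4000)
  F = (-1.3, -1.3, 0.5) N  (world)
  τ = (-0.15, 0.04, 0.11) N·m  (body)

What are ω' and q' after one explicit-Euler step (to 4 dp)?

angular accel α = (-1.9875, 0.5360, 1.0750)
ω + α·dt = (-0.7590, -0.9571, 1.4860)
2q̇ = q⊗(0,ω) = (0.7419480, 0.3334072, 1.0309940, -1.2630924)
q' = normalize(q + ½dt·q⊗(0,ω)) = (-0.8714, 0.0929, 0.1766, -0.4481)

ω' = (-0.7590, -0.9571, 1.4860)
q' = (-0.8714, 0.0929, 0.1766, -0.4481)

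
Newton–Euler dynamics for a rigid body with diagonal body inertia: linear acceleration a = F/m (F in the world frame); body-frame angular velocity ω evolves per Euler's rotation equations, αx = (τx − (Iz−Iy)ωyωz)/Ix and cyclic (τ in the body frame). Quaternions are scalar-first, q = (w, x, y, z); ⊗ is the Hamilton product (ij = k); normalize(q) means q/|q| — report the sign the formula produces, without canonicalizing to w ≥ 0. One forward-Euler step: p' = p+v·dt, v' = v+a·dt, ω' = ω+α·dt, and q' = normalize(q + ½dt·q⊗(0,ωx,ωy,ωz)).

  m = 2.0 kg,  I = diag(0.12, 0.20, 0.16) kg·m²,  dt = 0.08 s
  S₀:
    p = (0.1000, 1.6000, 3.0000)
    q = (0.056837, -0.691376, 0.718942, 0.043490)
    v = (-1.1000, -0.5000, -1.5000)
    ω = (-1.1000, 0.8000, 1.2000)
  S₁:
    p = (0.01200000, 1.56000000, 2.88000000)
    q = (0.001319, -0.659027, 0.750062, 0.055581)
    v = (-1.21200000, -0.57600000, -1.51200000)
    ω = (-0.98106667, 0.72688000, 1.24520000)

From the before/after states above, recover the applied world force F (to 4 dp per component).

v₁ − v₀ = (-0.11200000, -0.07600000, -0.01200000)
F = m·Δv/dt = (-2.8000, -1.9000, -0.3000)

F = (-2.8000, -1.9000, -0.3000)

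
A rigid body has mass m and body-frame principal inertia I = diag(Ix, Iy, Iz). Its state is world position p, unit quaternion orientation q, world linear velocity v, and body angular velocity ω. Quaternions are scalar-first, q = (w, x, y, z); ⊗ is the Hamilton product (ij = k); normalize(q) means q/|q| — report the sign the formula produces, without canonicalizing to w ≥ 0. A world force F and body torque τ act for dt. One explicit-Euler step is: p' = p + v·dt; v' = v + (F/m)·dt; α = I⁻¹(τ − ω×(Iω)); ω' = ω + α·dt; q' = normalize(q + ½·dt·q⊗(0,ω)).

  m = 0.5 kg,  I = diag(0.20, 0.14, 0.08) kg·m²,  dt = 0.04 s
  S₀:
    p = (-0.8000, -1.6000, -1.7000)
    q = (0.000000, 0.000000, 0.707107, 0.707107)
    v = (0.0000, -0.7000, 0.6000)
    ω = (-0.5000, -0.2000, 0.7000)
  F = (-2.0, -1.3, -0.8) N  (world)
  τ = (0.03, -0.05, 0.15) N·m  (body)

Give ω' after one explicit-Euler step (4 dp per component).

ω' = (-0.4957, -0.2023, 0.7780)

α = I⁻¹(τ − ω×Iω) = (0.1080, -0.0571, 1.9500)
new body rate ω' = (-0.4957, -0.2023, 0.7780)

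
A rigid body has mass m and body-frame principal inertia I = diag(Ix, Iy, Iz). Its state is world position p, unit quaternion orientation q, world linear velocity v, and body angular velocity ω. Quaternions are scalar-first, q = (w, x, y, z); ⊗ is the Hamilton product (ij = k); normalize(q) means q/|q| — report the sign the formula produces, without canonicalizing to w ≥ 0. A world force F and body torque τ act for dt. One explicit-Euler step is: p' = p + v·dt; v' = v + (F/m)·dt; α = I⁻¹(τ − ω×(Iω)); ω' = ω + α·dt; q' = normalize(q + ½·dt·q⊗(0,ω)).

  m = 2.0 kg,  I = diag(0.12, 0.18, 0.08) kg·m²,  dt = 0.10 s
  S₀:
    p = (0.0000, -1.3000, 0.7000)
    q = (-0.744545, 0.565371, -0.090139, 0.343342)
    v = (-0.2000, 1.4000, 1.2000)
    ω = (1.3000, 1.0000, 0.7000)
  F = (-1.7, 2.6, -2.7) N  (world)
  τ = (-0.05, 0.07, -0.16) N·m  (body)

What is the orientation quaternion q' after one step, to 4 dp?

q' = (-0.7857, 0.4947, -0.1243, 0.3500)

q⊗(0,ω) = (-0.8851827, -1.3743478, -0.6939601, 0.1613702)
updated quaternion q' = (-0.7857, 0.4947, -0.1243, 0.3500)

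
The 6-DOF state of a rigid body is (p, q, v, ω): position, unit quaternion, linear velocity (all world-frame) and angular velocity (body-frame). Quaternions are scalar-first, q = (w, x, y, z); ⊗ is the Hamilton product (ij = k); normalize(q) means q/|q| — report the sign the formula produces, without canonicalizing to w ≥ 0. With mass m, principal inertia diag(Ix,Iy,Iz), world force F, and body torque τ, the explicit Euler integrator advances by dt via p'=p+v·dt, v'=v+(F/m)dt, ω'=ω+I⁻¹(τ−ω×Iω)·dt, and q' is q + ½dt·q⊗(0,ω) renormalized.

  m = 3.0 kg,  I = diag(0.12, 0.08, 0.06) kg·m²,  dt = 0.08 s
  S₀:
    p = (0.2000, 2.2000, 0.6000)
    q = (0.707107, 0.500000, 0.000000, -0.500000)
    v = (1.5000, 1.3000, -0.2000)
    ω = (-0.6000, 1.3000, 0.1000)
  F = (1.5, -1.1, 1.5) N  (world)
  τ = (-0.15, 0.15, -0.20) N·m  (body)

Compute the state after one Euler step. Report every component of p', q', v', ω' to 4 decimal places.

a = (0.5000, -0.3667, 0.5000)
p + v·dt = (0.3200, 2.3040, 0.5840)
new velocity v' = (1.5400, 1.2707, -0.1600)
gyro term ω×Iω = (-0.0026, -0.0036, 0.0312)
(τ − ω×Iω)/I = (-1.2283, 1.9200, -3.8533)
ω' = ω + α·dt = (-0.6983, 1.4536, -0.2083)
Hamilton product q⊗(0,ω) = (0.3500000, 0.2257358, 1.1692391, 0.7207107)
q + ½dt·q⊗(0,ω), renormalized = (0.7199, 0.5082, 0.0467, -0.4704)

p' = (0.3200, 2.3040, 0.5840)
q' = (0.7199, 0.5082, 0.0467, -0.4704)
v' = (1.5400, 1.2707, -0.1600)
ω' = (-0.6983, 1.4536, -0.2083)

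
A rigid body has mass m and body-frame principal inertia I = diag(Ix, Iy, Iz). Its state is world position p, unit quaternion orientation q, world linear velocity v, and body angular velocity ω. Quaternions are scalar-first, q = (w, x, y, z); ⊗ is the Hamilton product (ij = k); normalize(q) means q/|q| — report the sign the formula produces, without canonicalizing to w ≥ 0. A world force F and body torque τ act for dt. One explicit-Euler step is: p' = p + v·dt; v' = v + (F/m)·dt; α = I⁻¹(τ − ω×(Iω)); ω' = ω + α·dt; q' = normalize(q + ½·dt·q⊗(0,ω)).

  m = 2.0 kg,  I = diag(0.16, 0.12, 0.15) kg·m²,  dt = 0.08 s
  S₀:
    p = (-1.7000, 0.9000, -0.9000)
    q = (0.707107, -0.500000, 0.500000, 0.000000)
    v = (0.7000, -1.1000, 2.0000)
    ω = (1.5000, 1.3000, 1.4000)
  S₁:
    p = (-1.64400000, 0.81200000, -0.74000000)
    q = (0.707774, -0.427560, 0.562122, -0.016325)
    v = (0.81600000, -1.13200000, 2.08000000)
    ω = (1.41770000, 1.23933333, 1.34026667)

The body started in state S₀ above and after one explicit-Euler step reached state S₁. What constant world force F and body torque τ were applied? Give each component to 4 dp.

rate change Δω = (-0.08230000, -0.06066667, -0.05973333)
gyro term ω₀×Iω₀ = (0.0546, 0.0210, -0.0780)
applied torque τ = (-0.1100, -0.0700, -0.1900)
Δv = v₁−v₀ = (0.11600000, -0.03200000, 0.08000000)
F = m·Δv/dt = (2.9000, -0.8000, 2.0000)

F = (2.9000, -0.8000, 2.0000)
τ = (-0.1100, -0.0700, -0.1900)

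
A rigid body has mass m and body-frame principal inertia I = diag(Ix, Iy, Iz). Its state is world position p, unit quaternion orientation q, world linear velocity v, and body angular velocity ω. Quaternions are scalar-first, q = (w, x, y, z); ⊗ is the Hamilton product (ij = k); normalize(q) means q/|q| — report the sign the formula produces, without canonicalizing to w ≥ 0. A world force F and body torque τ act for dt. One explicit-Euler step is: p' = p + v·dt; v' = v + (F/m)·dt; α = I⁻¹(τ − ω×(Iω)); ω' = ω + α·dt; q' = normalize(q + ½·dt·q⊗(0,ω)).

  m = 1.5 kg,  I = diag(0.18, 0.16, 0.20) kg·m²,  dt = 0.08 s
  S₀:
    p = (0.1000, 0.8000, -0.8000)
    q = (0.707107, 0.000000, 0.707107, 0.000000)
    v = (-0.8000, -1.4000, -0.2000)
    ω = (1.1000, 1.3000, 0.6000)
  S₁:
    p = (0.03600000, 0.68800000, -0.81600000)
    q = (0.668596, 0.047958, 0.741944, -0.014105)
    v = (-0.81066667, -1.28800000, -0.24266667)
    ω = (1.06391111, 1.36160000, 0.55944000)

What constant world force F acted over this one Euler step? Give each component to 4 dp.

Δv = v₁−v₀ = (-0.01066667, 0.11200000, -0.04266667)
applied force F = (-0.2000, 2.1000, -0.8000)

F = (-0.2000, 2.1000, -0.8000)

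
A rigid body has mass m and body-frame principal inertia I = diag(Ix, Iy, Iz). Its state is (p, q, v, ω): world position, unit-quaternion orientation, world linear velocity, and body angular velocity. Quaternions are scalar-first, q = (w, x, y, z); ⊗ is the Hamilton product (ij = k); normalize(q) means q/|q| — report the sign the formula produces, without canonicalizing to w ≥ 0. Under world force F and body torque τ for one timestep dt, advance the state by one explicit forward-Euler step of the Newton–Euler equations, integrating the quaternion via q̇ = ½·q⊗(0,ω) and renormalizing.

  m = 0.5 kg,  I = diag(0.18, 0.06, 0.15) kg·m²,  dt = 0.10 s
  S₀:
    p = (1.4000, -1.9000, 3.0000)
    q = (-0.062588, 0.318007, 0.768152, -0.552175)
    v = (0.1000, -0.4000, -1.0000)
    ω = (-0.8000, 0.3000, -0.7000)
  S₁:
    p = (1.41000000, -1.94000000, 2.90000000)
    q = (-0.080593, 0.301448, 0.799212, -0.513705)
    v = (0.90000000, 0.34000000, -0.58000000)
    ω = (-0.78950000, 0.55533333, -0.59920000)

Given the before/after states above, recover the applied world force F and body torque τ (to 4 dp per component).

Δv = v₁−v₀ = (0.80000000, 0.74000000, 0.42000000)
m·(v₁−v₀)/dt = (4.0000, 3.7000, 2.1000)
rate change Δω = (0.01050000, 0.25533333, 0.10080000)
precession coupling = (-0.0189, 0.0168, 0.0288)
applied torque τ = (0.0000, 0.1700, 0.1800)

F = (4.0000, 3.7000, 2.1000)
τ = (0.0000, 0.1700, 0.1800)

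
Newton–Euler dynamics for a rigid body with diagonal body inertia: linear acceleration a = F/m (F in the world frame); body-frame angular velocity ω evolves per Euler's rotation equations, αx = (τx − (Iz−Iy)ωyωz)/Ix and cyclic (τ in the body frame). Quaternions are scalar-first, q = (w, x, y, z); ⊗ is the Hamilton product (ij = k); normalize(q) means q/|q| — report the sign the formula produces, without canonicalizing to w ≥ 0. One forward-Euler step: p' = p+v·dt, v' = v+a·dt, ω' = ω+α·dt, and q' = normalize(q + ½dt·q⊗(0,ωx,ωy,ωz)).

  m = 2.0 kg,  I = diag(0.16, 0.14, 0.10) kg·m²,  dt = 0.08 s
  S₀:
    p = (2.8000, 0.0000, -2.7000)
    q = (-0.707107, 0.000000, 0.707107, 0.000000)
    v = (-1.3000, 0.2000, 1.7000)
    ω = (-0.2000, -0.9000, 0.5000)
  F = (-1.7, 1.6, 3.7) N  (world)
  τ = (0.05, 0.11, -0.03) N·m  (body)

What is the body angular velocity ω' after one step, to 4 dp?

precession coupling ω×(Iω) = (0.0180, -0.0060, -0.0036)
(τ − ω×Iω)/I = (0.2000, 0.8286, -0.2640)
new body rate ω' = (-0.1840, -0.8337, 0.4789)

ω' = (-0.1840, -0.8337, 0.4789)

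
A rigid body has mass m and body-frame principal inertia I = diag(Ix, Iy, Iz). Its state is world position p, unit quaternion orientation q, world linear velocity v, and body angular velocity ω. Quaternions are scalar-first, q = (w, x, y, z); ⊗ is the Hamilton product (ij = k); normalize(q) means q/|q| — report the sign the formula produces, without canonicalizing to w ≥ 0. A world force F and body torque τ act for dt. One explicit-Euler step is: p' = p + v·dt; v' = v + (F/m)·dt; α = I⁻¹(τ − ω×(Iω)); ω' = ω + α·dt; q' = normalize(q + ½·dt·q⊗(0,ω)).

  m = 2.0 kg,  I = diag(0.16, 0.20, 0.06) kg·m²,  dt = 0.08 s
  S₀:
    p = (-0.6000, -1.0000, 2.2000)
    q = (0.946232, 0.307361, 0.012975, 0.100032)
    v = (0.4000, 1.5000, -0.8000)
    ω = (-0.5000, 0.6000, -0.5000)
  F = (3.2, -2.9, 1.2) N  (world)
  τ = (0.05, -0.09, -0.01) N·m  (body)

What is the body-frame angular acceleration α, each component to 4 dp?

α = (0.0500, -0.5750, 0.0333)

precession coupling ω×(Iω) = (0.0420, 0.0250, -0.0120)
α = I⁻¹(τ − ω×Iω) = (0.0500, -0.5750, 0.0333)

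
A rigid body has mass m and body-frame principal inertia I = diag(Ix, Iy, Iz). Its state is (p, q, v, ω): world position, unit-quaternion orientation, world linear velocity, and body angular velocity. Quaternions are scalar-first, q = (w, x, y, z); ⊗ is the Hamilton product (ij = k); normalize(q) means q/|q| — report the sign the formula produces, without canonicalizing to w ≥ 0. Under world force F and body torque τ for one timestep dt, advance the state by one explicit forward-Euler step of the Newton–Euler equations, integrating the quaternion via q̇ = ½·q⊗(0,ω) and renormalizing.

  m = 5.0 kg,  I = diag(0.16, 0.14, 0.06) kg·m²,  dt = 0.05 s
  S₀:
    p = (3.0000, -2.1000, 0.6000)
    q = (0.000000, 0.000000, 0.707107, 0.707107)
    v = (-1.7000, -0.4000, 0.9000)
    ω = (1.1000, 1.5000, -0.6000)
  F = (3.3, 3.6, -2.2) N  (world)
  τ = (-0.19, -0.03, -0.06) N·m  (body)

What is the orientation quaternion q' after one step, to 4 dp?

q' = (-0.0159, -0.0371, 0.7257, 0.6868)

2q̇ = q⊗(0,ω) = (-0.6363963, -1.4849247, 0.7778177, -0.7778177)
q + ½dt·q⊗(0,ω), renormalized = (-0.0159, -0.0371, 0.7257, 0.6868)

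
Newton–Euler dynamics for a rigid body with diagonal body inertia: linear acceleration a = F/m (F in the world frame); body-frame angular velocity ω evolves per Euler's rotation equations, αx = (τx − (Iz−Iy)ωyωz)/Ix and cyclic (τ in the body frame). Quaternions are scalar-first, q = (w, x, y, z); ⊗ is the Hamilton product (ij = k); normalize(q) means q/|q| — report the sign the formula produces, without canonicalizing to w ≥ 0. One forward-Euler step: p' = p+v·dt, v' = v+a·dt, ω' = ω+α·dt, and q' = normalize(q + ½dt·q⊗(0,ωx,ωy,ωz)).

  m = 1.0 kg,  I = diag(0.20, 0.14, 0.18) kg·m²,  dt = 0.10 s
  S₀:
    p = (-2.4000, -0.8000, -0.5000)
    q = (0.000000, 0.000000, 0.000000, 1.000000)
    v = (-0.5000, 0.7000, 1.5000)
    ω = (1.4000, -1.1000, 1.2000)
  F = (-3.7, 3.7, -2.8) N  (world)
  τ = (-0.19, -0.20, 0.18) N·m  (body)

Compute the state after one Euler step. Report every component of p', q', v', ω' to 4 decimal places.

gyro term ω×Iω = (-0.0528, 0.0336, 0.0924)
(τ − ω×Iω)/I = (-0.6860, -1.6686, 0.4867)
new body rate ω' = (1.3314, -1.2669, 1.2487)
2q̇ = q⊗(0,ω) = (-1.2000000, 1.1000000, 1.4000000, 0.0000000)
q + ½dt·q⊗(0,ω), renormalized = (-0.0597, 0.0547, 0.0696, 0.9943)
a = F/m = (-3.7000, 3.7000, -2.8000)
p' = p + v·dt = (-2.4500, -0.7300, -0.3500)
v' = v + a·dt = (-0.8700, 1.0700, 1.2200)

p' = (-2.4500, -0.7300, -0.3500)
q' = (-0.0597, 0.0547, 0.0696, 0.9943)
v' = (-0.8700, 1.0700, 1.2200)
ω' = (1.3314, -1.2669, 1.2487)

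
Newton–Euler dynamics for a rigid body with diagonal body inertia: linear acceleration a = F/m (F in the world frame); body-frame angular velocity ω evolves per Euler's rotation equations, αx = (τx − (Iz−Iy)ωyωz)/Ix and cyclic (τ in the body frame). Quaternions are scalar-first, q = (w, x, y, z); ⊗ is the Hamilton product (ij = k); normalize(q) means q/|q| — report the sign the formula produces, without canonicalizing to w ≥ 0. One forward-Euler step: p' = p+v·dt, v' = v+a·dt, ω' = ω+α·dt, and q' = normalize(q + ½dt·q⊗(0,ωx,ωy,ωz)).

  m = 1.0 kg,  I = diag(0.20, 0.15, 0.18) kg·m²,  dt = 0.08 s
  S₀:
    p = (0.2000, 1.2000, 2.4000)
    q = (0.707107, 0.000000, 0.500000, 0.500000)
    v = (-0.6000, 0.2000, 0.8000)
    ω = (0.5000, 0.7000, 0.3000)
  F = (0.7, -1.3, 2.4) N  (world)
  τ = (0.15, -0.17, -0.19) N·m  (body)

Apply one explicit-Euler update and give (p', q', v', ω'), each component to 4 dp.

p' = (0.1520, 1.2160, 2.4640)
q' = (0.6867, 0.0061, 0.5294, 0.4982)
v' = (-0.5440, 0.0960, 0.9920)
ω' = (0.5575, 0.6077, 0.2233)

(τ − ω×Iω)/I = (0.7185, -1.1533, -0.9583)
new body rate ω' = (0.5575, 0.6077, 0.2233)
q⊗(0,ω) = (-0.5000000, 0.1535535, 0.7449749, -0.0378679)
updated quaternion q' = (0.6867, 0.0061, 0.5294, 0.4982)
p + v·dt = (0.1520, 1.2160, 2.4640)
new velocity v' = (-0.5440, 0.0960, 0.9920)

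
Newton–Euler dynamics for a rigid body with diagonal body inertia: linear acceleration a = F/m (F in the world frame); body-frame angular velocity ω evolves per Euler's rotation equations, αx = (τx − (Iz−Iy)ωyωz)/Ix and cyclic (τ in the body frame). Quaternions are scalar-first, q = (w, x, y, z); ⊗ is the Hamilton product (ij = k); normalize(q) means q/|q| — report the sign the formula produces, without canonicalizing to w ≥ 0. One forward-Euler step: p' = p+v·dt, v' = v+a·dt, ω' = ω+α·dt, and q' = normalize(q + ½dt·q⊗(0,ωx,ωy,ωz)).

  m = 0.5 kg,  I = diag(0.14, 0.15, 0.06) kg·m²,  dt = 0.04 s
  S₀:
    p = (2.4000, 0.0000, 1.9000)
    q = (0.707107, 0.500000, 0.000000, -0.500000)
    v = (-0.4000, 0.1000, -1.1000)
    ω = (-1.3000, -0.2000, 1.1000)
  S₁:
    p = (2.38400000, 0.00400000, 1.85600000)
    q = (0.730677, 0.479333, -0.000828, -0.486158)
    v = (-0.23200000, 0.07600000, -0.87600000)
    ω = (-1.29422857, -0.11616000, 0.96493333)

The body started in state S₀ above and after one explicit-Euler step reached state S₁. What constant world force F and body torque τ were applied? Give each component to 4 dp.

v₁ − v₀ = (0.16800000, -0.02400000, 0.22400000)
m·(v₁−v₀)/dt = (2.1000, -0.3000, 2.8000)
Δω = ω₁−ω₀ = (0.00577143, 0.08384000, -0.13506667)
gyro term ω₀×Iω₀ = (0.0198, -0.1144, 0.0026)
I·α + gyro = (0.0400, 0.2000, -0.2000)

F = (2.1000, -0.3000, 2.8000)
τ = (0.0400, 0.2000, -0.2000)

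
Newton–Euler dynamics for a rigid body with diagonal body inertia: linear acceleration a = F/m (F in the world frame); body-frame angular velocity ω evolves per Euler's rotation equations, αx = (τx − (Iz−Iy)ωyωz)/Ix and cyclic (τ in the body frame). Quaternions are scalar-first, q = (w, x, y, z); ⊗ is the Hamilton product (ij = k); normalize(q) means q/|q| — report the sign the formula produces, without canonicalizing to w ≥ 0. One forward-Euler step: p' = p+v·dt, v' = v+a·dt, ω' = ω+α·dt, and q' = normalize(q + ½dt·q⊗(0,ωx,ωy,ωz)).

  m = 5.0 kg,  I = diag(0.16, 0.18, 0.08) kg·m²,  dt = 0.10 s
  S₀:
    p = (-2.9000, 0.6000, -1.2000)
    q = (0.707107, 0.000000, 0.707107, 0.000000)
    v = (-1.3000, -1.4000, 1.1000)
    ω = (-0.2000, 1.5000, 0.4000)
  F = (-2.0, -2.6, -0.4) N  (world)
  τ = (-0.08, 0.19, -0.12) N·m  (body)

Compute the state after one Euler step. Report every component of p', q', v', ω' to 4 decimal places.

p' = (-3.0300, 0.4600, -1.0900)
q' = (0.6521, 0.0070, 0.7578, 0.0211)
v' = (-1.3400, -1.4520, 1.0920)
ω' = (-0.2125, 1.6091, 0.2575)

a = F/m = (-0.4000, -0.5200, -0.0800)
p + v·dt = (-3.0300, 0.4600, -1.0900)
v' = v + a·dt = (-1.3400, -1.4520, 1.0920)
gyro term ω×Iω = (-0.0600, -0.0064, -0.0060)
(τ − ω×Iω)/I = (-0.1250, 1.0911, -1.4250)
ω + α·dt = (-0.2125, 1.6091, 0.2575)
2q̇ = q⊗(0,ω) = (-1.0606605, 0.1414214, 1.0606605, 0.4242642)
updated quaternion q' = (0.6521, 0.0070, 0.7578, 0.0211)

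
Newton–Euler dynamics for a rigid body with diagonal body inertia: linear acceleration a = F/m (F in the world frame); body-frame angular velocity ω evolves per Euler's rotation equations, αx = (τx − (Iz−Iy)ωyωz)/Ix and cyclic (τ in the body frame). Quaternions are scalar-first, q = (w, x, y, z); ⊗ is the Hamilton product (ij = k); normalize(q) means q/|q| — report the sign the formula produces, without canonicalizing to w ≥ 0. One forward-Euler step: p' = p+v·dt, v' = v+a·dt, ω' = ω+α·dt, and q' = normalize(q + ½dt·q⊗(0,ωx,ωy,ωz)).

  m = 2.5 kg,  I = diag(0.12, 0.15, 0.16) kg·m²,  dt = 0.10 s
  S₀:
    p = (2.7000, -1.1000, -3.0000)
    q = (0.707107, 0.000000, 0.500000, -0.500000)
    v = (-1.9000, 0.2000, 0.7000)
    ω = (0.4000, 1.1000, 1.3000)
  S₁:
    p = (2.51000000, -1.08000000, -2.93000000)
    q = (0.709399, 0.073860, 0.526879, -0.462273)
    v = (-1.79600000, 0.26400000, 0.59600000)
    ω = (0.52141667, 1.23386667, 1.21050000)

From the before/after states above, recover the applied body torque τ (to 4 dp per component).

Δω = ω₁−ω₀ = (0.12141667, 0.13386667, -0.08950000)
applied torque τ = (0.1600, 0.1800, -0.1300)

τ = (0.1600, 0.1800, -0.1300)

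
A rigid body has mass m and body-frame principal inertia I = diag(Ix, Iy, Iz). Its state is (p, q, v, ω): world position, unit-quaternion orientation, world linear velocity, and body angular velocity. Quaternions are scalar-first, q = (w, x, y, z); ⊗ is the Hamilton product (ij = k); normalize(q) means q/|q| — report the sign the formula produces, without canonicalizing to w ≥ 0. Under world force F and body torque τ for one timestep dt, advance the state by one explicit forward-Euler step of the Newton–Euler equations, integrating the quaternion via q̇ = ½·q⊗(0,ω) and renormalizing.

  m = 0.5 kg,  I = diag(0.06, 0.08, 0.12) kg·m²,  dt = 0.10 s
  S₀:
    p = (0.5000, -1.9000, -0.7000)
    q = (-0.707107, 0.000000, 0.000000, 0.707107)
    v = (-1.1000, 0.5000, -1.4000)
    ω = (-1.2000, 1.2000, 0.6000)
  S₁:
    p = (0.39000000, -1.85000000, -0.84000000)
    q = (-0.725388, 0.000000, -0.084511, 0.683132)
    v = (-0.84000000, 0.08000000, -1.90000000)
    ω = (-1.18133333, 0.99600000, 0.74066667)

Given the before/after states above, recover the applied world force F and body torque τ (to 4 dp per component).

F = (1.3000, -2.1000, -2.5000)
τ = (0.0400, -0.1200, 0.1400)

Δv = v₁−v₀ = (0.26000000, -0.42000000, -0.50000000)
F = m·Δv/dt = (1.3000, -2.1000, -2.5000)
ω₁ − ω₀ = (0.01866667, -0.20400000, 0.14066667)
precession coupling = (0.0288, 0.0432, -0.0288)
applied torque τ = (0.0400, -0.1200, 0.1400)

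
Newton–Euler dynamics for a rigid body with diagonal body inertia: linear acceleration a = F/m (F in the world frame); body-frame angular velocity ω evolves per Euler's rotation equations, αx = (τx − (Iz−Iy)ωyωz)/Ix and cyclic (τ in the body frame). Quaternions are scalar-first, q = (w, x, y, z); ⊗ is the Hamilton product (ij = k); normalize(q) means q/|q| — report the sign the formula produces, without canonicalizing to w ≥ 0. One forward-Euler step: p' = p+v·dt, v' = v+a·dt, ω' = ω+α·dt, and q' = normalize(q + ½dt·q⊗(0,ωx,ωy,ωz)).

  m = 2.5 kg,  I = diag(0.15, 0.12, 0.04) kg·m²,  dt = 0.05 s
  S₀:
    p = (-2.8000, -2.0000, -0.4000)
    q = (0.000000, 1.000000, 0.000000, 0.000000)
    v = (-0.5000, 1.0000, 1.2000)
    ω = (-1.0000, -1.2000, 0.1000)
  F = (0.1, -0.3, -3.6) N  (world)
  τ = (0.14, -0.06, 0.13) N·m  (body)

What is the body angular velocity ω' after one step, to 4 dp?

angular accel α = (0.8693, -0.4083, 4.1500)
ω + α·dt = (-0.9565, -1.2204, 0.3075)

ω' = (-0.9565, -1.2204, 0.3075)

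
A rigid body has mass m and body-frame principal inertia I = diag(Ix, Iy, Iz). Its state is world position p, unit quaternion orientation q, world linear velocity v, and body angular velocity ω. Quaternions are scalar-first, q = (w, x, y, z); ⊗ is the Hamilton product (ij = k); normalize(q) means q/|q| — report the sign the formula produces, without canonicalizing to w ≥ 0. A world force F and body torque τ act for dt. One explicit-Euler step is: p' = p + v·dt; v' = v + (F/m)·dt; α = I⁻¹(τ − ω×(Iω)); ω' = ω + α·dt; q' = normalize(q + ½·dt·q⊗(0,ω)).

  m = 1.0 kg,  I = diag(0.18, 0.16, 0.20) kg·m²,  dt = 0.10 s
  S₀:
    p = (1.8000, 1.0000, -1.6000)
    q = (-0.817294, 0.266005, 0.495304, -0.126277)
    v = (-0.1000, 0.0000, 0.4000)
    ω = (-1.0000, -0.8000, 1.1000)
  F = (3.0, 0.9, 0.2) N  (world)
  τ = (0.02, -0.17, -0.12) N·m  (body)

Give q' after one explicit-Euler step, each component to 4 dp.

q' = (-0.7745, 0.3279, 0.5178, -0.1565)

Hamilton product q⊗(0,ω) = (0.8011529, 1.2611068, 0.4875067, -0.6165234)
q + ½dt·q⊗(0,ω), renormalized = (-0.7745, 0.3279, 0.5178, -0.1565)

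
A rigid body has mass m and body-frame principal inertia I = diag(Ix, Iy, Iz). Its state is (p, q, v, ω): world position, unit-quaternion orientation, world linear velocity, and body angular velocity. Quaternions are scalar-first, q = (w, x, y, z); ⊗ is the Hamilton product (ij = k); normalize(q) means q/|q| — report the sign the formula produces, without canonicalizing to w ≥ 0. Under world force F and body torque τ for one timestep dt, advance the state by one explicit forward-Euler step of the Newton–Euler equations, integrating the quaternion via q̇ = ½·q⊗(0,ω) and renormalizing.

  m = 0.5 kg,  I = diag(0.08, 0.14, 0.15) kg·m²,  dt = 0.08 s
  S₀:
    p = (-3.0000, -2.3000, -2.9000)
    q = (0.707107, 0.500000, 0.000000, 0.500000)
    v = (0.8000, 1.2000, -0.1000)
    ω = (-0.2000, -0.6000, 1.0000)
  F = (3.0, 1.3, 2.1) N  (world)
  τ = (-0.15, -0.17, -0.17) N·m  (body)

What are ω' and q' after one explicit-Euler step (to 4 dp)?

angular accel α = (-1.8000, -1.3143, -1.1813)
ω' = ω + α·dt = (-0.3440, -0.7051, 0.9055)
2q̇ = q⊗(0,ω) = (-0.4000000, 0.1585786, -1.0242642, 0.4071070)
updated quaternion q' = (0.6903, 0.5058, -0.0409, 0.5157)

ω' = (-0.3440, -0.7051, 0.9055)
q' = (0.6903, 0.5058, -0.0409, 0.5157)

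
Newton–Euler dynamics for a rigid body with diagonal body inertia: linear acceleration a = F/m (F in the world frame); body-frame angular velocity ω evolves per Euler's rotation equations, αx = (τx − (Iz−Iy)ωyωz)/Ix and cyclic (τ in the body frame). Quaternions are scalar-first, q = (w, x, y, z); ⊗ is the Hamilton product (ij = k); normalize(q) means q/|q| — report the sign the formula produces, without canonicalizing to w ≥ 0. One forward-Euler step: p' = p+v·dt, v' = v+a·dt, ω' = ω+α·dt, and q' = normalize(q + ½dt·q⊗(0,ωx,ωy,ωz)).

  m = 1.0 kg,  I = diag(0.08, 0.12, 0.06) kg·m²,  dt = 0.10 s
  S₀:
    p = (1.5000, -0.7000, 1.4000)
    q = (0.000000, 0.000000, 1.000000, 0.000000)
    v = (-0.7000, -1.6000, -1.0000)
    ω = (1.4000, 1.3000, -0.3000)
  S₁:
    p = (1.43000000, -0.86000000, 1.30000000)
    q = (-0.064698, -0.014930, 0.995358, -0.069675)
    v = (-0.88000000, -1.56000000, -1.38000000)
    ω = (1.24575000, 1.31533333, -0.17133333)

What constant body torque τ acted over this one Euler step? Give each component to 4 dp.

rate change Δω = (-0.15425000, 0.01533333, 0.12866667)
applied torque τ = (-0.1000, 0.0100, 0.1500)

τ = (-0.1000, 0.0100, 0.1500)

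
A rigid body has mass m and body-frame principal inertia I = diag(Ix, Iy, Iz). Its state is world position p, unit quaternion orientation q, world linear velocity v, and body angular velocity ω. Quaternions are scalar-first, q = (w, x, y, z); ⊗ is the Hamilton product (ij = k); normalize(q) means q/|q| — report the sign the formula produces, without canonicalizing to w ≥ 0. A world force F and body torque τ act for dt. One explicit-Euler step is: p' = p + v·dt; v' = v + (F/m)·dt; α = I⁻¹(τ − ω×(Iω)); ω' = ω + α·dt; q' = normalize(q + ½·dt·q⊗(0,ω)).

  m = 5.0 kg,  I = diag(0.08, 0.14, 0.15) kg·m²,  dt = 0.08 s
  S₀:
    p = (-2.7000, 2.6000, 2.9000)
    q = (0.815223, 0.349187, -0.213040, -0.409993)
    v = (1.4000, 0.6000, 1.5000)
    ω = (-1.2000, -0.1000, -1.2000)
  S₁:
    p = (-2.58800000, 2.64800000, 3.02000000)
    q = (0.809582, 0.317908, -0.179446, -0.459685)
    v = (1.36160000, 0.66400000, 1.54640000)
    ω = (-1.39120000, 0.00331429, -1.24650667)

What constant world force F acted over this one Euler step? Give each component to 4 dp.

velocity change Δv = (-0.03840000, 0.06400000, 0.04640000)
applied force F = (-2.4000, 4.0000, 2.9000)

F = (-2.4000, 4.0000, 2.9000)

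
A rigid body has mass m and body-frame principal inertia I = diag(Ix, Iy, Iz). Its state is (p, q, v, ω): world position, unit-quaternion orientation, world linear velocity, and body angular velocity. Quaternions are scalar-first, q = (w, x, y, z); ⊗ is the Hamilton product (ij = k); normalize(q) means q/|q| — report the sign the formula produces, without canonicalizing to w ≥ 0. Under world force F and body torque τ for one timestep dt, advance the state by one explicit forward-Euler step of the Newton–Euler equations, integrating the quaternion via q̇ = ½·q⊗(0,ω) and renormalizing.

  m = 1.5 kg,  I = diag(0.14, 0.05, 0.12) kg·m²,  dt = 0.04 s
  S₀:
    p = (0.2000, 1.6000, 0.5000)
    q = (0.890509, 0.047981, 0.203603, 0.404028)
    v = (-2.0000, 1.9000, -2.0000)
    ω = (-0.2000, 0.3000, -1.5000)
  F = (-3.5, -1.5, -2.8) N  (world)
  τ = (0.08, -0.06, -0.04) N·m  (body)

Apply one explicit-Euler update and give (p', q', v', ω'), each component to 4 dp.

p' = p + v·dt = (0.1200, 1.6760, 0.4200)
v + (F/m)dt = (-2.0933, 1.8600, -2.0747)
precession coupling ω×(Iω) = (-0.0315, 0.0060, 0.0054)
angular accel α = (0.7964, -1.3200, -0.3783)
ω' = ω + α·dt = (-0.1681, 0.2472, -1.5151)
Hamilton product q⊗(0,ω) = (0.5545573, -0.6047147, 0.2583186, -1.2806486)
q' = normalize(q + ½dt·q⊗(0,ω)) = (0.9012, 0.0359, 0.2087, 0.3782)

p' = (0.1200, 1.6760, 0.4200)
q' = (0.9012, 0.0359, 0.2087, 0.3782)
v' = (-2.0933, 1.8600, -2.0747)
ω' = (-0.1681, 0.2472, -1.5151)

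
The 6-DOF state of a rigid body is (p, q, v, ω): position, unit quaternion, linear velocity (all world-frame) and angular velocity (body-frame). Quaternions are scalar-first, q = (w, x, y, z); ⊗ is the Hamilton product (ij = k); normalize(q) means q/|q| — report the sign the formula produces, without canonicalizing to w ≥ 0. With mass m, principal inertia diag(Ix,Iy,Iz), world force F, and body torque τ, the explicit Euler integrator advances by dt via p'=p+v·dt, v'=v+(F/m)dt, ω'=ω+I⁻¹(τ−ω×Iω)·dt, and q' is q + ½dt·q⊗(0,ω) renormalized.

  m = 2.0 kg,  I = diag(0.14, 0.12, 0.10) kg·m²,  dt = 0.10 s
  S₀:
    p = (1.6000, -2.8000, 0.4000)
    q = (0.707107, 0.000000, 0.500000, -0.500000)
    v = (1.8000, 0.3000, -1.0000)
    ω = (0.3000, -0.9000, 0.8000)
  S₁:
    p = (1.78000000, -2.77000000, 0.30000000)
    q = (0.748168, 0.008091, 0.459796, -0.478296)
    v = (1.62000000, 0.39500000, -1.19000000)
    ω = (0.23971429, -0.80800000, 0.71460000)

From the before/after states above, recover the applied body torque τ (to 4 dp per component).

ω₁ − ω₀ = (-0.06028571, 0.09200000, -0.08540000)
gyro term ω₀×Iω₀ = (0.0144, 0.0096, 0.0054)
τ = I·(Δω/dt) + ω₀×(Iω₀) = (-0.0700, 0.1200, -0.0800)

τ = (-0.0700, 0.1200, -0.0800)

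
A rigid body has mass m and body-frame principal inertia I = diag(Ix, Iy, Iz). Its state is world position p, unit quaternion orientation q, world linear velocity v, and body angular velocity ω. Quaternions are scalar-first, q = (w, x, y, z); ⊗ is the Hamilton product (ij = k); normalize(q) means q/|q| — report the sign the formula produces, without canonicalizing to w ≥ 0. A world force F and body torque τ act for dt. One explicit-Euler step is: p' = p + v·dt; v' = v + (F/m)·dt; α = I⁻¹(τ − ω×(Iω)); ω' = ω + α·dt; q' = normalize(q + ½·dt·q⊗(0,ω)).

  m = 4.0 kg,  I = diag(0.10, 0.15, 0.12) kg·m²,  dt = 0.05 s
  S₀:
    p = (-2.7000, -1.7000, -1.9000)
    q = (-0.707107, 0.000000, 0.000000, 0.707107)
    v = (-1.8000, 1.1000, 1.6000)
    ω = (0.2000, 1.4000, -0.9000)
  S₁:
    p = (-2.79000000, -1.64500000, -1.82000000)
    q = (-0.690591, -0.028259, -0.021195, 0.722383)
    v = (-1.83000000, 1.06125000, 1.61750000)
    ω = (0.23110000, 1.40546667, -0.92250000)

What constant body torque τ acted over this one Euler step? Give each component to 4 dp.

τ = (0.1000, 0.0200, -0.0400)

rate change Δω = (0.03110000, 0.00546667, -0.02250000)
I·α + gyro = (0.1000, 0.0200, -0.0400)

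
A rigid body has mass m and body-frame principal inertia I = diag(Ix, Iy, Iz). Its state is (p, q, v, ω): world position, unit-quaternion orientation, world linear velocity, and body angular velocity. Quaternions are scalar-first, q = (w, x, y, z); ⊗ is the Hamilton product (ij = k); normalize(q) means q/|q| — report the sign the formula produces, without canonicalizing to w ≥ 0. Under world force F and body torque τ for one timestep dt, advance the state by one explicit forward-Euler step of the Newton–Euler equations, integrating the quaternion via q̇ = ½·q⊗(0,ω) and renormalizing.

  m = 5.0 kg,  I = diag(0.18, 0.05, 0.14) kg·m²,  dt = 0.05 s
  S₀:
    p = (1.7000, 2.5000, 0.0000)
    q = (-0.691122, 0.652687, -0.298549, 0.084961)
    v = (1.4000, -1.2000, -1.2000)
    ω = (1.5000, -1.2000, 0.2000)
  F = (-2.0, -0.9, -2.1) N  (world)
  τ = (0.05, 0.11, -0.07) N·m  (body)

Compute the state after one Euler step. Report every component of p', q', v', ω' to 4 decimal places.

p' = (1.7700, 2.4400, -0.0600)
q' = (-0.7241, 0.6271, -0.2776, 0.0730)
v' = (1.3800, -1.2090, -1.2210)
ω' = (1.5199, -1.1020, 0.0914)

(τ − ω×Iω)/I = (0.3978, 1.9600, -2.1714)
ω + α·dt = (1.5199, -1.1020, 0.0914)
q⊗(0,ω) = (-1.3542815, -0.9944396, 0.8262505, -0.4736253)
q + ½dt·q⊗(0,ω), renormalized = (-0.7241, 0.6271, -0.2776, 0.0730)
p + v·dt = (1.7700, 2.4400, -0.0600)
new velocity v' = (1.3800, -1.2090, -1.2210)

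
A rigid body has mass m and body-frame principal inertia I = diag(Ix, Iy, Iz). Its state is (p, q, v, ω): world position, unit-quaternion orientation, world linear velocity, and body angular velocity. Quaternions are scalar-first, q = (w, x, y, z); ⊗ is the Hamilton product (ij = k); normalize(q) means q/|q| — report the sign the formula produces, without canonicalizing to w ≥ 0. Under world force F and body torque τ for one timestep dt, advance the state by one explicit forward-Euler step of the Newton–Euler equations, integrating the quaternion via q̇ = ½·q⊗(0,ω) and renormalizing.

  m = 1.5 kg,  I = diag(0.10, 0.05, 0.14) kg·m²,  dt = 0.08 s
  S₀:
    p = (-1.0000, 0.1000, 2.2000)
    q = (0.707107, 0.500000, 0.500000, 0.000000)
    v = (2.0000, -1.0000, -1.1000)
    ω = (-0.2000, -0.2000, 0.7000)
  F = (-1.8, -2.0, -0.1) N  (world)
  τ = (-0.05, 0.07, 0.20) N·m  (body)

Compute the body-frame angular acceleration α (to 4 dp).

α = (-0.3740, 1.2880, 1.4429)

gyro term ω×Iω = (-0.0126, 0.0056, -0.0020)
angular accel α = (-0.3740, 1.2880, 1.4429)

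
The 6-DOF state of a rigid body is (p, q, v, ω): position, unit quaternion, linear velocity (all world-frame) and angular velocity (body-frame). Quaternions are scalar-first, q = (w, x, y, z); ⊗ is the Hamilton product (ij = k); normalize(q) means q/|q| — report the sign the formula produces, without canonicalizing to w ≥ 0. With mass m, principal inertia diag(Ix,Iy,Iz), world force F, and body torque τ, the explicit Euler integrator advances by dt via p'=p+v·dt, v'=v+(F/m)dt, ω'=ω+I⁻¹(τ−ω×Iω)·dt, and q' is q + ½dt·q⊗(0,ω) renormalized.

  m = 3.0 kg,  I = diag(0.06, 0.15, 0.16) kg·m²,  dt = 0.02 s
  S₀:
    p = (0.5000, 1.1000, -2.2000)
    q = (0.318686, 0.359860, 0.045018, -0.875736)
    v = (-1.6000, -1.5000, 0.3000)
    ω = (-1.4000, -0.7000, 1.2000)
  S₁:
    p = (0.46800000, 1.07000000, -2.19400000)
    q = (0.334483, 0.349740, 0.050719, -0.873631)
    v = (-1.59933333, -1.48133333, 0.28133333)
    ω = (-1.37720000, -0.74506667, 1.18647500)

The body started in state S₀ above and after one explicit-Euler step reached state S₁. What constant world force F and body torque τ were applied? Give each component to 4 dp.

Δv = v₁−v₀ = (0.00066667, 0.01866667, -0.01866667)
m·(v₁−v₀)/dt = (0.1000, 2.8000, -2.8000)
rate change Δω = (0.02280000, -0.04506667, -0.01352500)
I·α + gyro = (0.0600, -0.1700, -0.0200)

F = (0.1000, 2.8000, -2.8000)
τ = (0.0600, -0.1700, -0.0200)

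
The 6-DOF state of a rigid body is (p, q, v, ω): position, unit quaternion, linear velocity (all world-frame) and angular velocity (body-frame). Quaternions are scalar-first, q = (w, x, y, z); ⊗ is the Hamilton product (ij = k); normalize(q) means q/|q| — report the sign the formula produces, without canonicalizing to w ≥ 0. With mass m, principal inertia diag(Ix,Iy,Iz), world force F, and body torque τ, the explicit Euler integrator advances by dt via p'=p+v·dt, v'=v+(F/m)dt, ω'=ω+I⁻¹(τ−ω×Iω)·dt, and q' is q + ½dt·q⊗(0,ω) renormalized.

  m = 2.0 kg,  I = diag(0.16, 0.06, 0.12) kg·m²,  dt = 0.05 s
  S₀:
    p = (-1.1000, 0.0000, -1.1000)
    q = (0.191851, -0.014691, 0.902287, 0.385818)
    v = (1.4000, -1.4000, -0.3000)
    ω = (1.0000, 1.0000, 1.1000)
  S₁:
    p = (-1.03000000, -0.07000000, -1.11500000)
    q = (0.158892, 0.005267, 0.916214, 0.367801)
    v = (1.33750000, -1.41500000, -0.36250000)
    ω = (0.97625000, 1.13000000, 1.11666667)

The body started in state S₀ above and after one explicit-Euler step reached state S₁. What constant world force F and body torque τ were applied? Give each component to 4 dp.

velocity change Δv = (-0.06250000, -0.01500000, -0.06250000)
applied force F = (-2.5000, -0.6000, -2.5000)
rate change Δω = (-0.02375000, 0.13000000, 0.01666667)
gyro term ω₀×Iω₀ = (0.0660, 0.0440, -0.1000)
I·α + gyro = (-0.0100, 0.2000, -0.0600)

F = (-2.5000, -0.6000, -2.5000)
τ = (-0.0100, 0.2000, -0.0600)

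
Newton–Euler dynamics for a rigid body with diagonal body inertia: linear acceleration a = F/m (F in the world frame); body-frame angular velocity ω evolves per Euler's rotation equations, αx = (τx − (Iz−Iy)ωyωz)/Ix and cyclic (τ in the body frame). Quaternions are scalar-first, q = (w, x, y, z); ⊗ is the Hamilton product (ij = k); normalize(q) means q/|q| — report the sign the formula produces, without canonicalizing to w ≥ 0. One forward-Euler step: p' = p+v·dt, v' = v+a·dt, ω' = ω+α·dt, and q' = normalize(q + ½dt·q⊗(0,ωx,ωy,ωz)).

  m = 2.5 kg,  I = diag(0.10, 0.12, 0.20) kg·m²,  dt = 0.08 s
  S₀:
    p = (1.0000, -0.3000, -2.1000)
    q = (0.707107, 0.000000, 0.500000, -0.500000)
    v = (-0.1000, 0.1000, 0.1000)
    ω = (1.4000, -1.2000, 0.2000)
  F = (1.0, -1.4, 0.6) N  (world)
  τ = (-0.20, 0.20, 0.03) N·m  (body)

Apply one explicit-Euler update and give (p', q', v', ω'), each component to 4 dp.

p' = (0.9920, -0.2920, -2.0920)
q' = (0.7331, 0.0195, 0.4369, -0.5209)
v' = (-0.0680, 0.0552, 0.1192)
ω' = (1.2554, -1.0480, 0.2254)

ω×(Iω) gyroscopic = (-0.0192, -0.0280, -0.0336)
(τ − ω×Iω)/I = (-1.8080, 1.9000, 0.3180)
new body rate ω' = (1.2554, -1.0480, 0.2254)
q⊗(0,ω) = (0.7000000, 0.4899498, -1.5485284, -0.5585786)
q' = normalize(q + ½dt·q⊗(0,ω)) = (0.7331, 0.0195, 0.4369, -0.5209)
a = (0.4000, -0.5600, 0.2400)
new position p' = (0.9920, -0.2920, -2.0920)
new velocity v' = (-0.0680, 0.0552, 0.1192)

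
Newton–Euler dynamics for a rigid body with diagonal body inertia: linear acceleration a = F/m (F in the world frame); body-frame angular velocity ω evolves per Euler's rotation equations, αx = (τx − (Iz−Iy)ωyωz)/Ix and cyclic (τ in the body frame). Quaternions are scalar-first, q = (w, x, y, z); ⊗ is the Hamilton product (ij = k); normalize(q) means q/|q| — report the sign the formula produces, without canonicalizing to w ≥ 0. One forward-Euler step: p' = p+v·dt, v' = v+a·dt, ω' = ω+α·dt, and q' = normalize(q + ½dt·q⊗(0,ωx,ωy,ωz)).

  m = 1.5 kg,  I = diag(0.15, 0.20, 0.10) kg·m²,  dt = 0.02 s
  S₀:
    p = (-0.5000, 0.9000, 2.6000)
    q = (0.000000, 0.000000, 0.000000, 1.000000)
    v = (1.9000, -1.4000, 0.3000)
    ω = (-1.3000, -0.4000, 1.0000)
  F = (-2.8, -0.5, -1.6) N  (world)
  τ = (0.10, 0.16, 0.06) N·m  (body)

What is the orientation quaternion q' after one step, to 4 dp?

q⊗(0,ω) = (-1.0000000, 0.4000000, -1.3000000, 0.0000000)
q + ½dt·q⊗(0,ω), renormalized = (-0.0100, 0.0040, -0.0130, 0.9999)

q' = (-0.0100, 0.0040, -0.0130, 0.9999)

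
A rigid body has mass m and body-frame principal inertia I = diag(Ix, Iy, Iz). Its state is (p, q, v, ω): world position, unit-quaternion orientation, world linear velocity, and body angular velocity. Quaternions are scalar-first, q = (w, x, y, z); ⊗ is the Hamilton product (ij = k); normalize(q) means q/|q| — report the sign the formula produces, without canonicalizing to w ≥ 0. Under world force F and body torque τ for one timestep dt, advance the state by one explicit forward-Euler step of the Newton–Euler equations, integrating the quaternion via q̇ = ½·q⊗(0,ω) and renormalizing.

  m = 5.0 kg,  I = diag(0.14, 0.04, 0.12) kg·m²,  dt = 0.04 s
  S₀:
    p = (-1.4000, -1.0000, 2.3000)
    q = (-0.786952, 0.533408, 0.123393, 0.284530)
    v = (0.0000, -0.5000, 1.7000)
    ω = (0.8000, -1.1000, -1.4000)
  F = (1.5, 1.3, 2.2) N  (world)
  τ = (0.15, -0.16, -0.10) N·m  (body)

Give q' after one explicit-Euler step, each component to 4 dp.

q' = (-0.7842, 0.5232, 0.1601, 0.2926)

2q̇ = q⊗(0,ω) = (0.1073479, -0.4893288, 1.8400424, 0.4162696)
q' = normalize(q + ½dt·q⊗(0,ω)) = (-0.7842, 0.5232, 0.1601, 0.2926)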